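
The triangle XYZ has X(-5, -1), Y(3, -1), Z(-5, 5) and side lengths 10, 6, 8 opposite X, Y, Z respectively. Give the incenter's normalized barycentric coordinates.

The incenter has barycentric coordinates proportional to the opposite side lengths: (10 : 6 : 8).
Normalizing by 10+6+8 = 24 gives (5/12, 1/4, 1/3).

(5/12, 1/4, 1/3)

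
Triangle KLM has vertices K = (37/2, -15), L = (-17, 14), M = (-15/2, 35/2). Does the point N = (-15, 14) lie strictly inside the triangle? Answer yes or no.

yes

Barycentric coordinates of N: (28/1599, 103/123, 232/1599).
The three coordinates are positive, positive, positive; a point is interior exactly when all three are positive.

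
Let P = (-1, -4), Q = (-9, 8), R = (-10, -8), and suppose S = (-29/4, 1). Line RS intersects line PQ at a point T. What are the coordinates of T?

Barycentric coordinates of S with respect to PQR: (1/4, 1/2, 1/4).
On side PQ the R-coordinate is zero; dropping S's R-weight 1/4 and renormalizing the remaining 1/4 : 1/2 gives weights 1/3, 2/3 on P, Q.
T = (1/3)·(-1, -4) + (2/3)·(-9, 8) = (-19/3, 4).

(-19/3, 4)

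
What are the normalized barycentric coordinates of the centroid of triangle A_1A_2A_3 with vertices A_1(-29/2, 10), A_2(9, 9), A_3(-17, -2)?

(1/3, 1/3, 1/3)

The centroid is the average of the vertices, so each weight is 1/3.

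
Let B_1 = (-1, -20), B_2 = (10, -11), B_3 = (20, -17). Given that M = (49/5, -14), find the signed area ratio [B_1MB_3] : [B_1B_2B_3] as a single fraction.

3/5

[B_1B_2B_3] = ½·((-1)·(-11−(-17)) + 10·(-17−(-20)) + 20·(-20−(-11))) = ½·(-6 + 30 − 180) = -78.
[B_1MB_3] = ½·((-1)·(-14−(-17)) + (49/5)·(-17−(-20)) + 20·(-20−(-14))) = ½·(-3 + 147/5 − 120) = -234/5, so the ratio is (-234/5)/(-78) = 3/5.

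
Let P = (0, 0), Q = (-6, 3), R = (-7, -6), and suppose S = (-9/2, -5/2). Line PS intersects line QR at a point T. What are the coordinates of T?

(-27/4, -15/4)

Barycentric coordinates of S with respect to PQR: (1/3, 1/6, 1/2).
On side QR the P-coordinate is zero; dropping S's P-weight 1/3 and renormalizing the remaining 1/6 : 1/2 gives weights 1/4, 3/4 on Q, R.
T = (1/4)·(-6, 3) + (3/4)·(-7, -6) = (-27/4, -15/4).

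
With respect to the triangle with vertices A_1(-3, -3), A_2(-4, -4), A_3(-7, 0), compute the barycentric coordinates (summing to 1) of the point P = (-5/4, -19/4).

(5/4, 1/4, -1/2)

Signed area of the reference triangle: [A_1A_2A_3] = ½·((-3)·(-4−0) + (-4)·(0−(-3)) + (-7)·(-3−(-4))) = ½·(12 − 12 − 7) = -7/2.
[PA_2A_3] = ½·((-5/4)·(-4−0) + (-4)·(0−(-19/4)) + (-7)·(-19/4−(-4))) = ½·(5 − 19 + 21/4) = -35/8, so the A_1-coordinate is (-35/8)/(-7/2) = 5/4.
[A_1PA_3] = ½·((-3)·(-19/4−0) + (-5/4)·(0−(-3)) + (-7)·(-3−(-19/4))) = ½·(57/4 − 15/4 − 49/4) = -7/8, so the A_2-coordinate is 1/4.
[A_1A_2P] = ½·((-3)·(-4−(-19/4)) + (-4)·(-19/4−(-3)) + (-5/4)·(-3−(-4))) = ½·(-9/4 + 7 − 5/4) = 7/4, so the A_3-coordinate is -1/2.
Check: 5/4 + 1/4 − 1/2 = 1.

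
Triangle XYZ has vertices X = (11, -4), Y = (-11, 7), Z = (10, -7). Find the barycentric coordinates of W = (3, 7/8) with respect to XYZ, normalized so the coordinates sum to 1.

(7/8, 3/8, -1/4)

Signed area of the reference triangle: [XYZ] = ½·(11·(7−(-7)) + (-11)·(-7−(-4)) + 10·(-4−7)) = ½·(154 + 33 − 110) = 77/2.
[WYZ] = ½·(3·(7−(-7)) + (-11)·(-7−(7/8)) + 10·(7/8−7)) = ½·(42 + 693/8 − 245/4) = 539/16, so the X-coordinate is (539/16)/(77/2) = 7/8.
[XWZ] = ½·(11·(7/8−(-7)) + 3·(-7−(-4)) + 10·(-4−(7/8))) = ½·(693/8 − 9 − 195/4) = 231/16, so the Y-coordinate is 3/8.
[XYW] = ½·(11·(7−(7/8)) + (-11)·(7/8−(-4)) + 3·(-4−7)) = ½·(539/8 − 429/8 − 33) = -77/8, so the Z-coordinate is -1/4.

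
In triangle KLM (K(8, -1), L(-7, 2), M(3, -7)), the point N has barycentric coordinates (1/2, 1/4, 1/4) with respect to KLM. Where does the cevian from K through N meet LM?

Line KN meets LM where the K-coordinate vanishes; zeroing N's K-weight and renormalizing leaves L, M-weights 1/4 : 1/4 → (1/2, 1/2).
So J = (1/2)·L + (1/2)·M = (-2, -5/2).

(-2, -5/2)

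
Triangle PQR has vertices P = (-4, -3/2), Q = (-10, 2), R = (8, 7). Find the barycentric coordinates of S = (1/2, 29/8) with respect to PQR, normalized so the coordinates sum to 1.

(1/4, 1/4, 1/2)

Signed area of the reference triangle: [PQR] = ½·((-4)·(2−7) + (-10)·(7−(-3/2)) + 8·(-3/2−2)) = ½·(20 − 85 − 28) = -93/2.
[SQR] = ½·((1/2)·(2−7) + (-10)·(7−(29/8)) + 8·(29/8−2)) = ½·(-5/2 − 135/4 + 13) = -93/8, so the P-coordinate is (-93/8)/(-93/2) = 1/4.
[PSR] = ½·((-4)·(29/8−7) + (1/2)·(7−(-3/2)) + 8·(-3/2−(29/8))) = ½·(27/2 + 17/4 − 41) = -93/8, so the Q-coordinate is 1/4.
[PQS] = ½·((-4)·(2−(29/8)) + (-10)·(29/8−(-3/2)) + (1/2)·(-3/2−2)) = ½·(13/2 − 205/4 − 7/4) = -93/4, so the R-coordinate is 1/2.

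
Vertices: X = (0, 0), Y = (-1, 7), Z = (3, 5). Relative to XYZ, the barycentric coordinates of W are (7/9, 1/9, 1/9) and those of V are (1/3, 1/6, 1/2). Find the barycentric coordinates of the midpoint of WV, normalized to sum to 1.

(5/9, 5/36, 11/36)

Since both coordinate triples sum to 1, the midpoint's barycentrics are the componentwise average.
(7/9+1/3)/2 = 5/9; similarly 5/36 and 11/36.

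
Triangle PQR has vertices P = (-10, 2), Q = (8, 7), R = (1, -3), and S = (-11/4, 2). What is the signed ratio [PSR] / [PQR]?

1/4

[PQR] = ½·((-10)·(7−(-3)) + 8·(-3−2) + 1·(2−7)) = ½·(-100 − 40 − 5) = -145/2.
[PSR] = ½·((-10)·(2−(-3)) + (-11/4)·(-3−2) + 1·(2−2)) = ½·(-50 + 55/4 + 0) = -145/8, so the ratio is (-145/8)/(-145/2) = 1/4.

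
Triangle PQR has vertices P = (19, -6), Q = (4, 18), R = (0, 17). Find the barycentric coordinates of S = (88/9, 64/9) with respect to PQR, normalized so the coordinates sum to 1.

(4/9, 1/3, 2/9)

Signed area of the reference triangle: [PQR] = ½·(19·(18−17) + 4·(17−(-6)) + 0·(-6−18)) = ½·(19 + 92 + 0) = 111/2.
[SQR] = ½·((88/9)·(18−17) + 4·(17−(64/9)) + 0·(64/9−18)) = ½·(88/9 + 356/9 + 0) = 74/3, so the P-coordinate is (74/3)/(111/2) = 4/9.
[PSR] = ½·(19·(64/9−17) + (88/9)·(17−(-6)) + 0·(-6−(64/9))) = ½·(-1691/9 + 2024/9 + 0) = 37/2, so the Q-coordinate is 1/3.
[PQS] = ½·(19·(18−(64/9)) + 4·(64/9−(-6)) + (88/9)·(-6−18)) = ½·(1862/9 + 472/9 − 704/3) = 37/3, so the R-coordinate is 2/9.
Check: 4/9 + 1/3 + 2/9 = 1.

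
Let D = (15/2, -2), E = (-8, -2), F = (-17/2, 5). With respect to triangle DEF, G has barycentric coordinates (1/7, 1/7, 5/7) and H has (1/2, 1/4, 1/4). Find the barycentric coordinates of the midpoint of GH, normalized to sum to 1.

(9/28, 11/56, 27/56)

Since both coordinate triples sum to 1, the midpoint's barycentrics are the componentwise average.
(1/7+1/2)/2 = 9/28; similarly 11/56 and 27/56.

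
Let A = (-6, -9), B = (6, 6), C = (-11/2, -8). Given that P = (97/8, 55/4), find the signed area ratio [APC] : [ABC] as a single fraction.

[ABC] = ½·((-6)·(6−(-8)) + 6·(-8−(-9)) + (-11/2)·(-9−6)) = ½·(-84 + 6 + 165/2) = 9/4.
[APC] = ½·((-6)·(55/4−(-8)) + (97/8)·(-8−(-9)) + (-11/2)·(-9−(55/4))) = ½·(-261/2 + 97/8 + 1001/8) = 27/8, so the ratio is (27/8)/(9/4) = 3/2.

3/2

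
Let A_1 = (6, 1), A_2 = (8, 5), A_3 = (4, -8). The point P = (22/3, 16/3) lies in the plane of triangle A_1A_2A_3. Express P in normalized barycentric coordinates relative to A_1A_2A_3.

Signed area of the reference triangle: [A_1A_2A_3] = ½·(6·(5−(-8)) + 8·(-8−1) + 4·(1−5)) = ½·(78 − 72 − 16) = -5.
[PA_2A_3] = ½·((22/3)·(5−(-8)) + 8·(-8−(16/3)) + 4·(16/3−5)) = ½·(286/3 − 320/3 + 4/3) = -5, so the A_1-coordinate is (-5)/(-5) = 1.
[A_1PA_3] = ½·(6·(16/3−(-8)) + (22/3)·(-8−1) + 4·(1−(16/3))) = ½·(80 − 66 − 52/3) = -5/3, so the A_2-coordinate is 1/3.
[A_1A_2P] = ½·(6·(5−(16/3)) + 8·(16/3−1) + (22/3)·(1−5)) = ½·(-2 + 104/3 − 88/3) = 5/3, so the A_3-coordinate is -1/3.
Check: 1 + 1/3 − 1/3 = 1.

(1, 1/3, -1/3)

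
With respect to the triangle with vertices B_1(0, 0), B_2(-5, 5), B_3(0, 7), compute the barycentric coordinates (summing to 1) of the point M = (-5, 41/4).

(-3/4, 1, 3/4)

Signed area of the reference triangle: [B_1B_2B_3] = ½·(0·(5−7) + (-5)·(7−0) + 0·(0−5)) = ½·(0 − 35 + 0) = -35/2.
[MB_2B_3] = ½·((-5)·(5−7) + (-5)·(7−(41/4)) + 0·(41/4−5)) = ½·(10 + 65/4 + 0) = 105/8, so the B_1-coordinate is (105/8)/(-35/2) = -3/4.
[B_1MB_3] = ½·(0·(41/4−7) + (-5)·(7−0) + 0·(0−(41/4))) = ½·(0 − 35 + 0) = -35/2, so the B_2-coordinate is 1.
[B_1B_2M] = ½·(0·(5−(41/4)) + (-5)·(41/4−0) + (-5)·(0−5)) = ½·(0 − 205/4 + 25) = -105/8, so the B_3-coordinate is 3/4.
Check: -3/4 + 1 + 3/4 = 1.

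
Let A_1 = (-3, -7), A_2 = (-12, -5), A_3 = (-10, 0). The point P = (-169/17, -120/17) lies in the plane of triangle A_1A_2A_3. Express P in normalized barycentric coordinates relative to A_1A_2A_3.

Signed area of the reference triangle: [A_1A_2A_3] = ½·((-3)·(-5−0) + (-12)·(0−(-7)) + (-10)·(-7−(-5))) = ½·(15 − 84 + 20) = -49/2.
[PA_2A_3] = ½·((-169/17)·(-5−0) + (-12)·(0−(-120/17)) + (-10)·(-120/17−(-5))) = ½·(845/17 − 1440/17 + 350/17) = -245/34, so the A_1-coordinate is (-245/34)/(-49/2) = 5/17.
[A_1PA_3] = ½·((-3)·(-120/17−0) + (-169/17)·(0−(-7)) + (-10)·(-7−(-120/17))) = ½·(360/17 − 1183/17 − 10/17) = -49/2, so the A_2-coordinate is 1.
[A_1A_2P] = ½·((-3)·(-5−(-120/17)) + (-12)·(-120/17−(-7)) + (-169/17)·(-7−(-5))) = ½·(-105/17 + 12/17 + 338/17) = 245/34, so the A_3-coordinate is -5/17.

(5/17, 1, -5/17)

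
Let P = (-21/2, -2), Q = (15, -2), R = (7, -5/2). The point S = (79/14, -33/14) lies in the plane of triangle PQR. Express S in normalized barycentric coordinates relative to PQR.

(1/7, 1/7, 5/7)

Signed area of the reference triangle: [PQR] = ½·((-21/2)·(-2−(-5/2)) + 15·(-5/2−(-2)) + 7·(-2−(-2))) = ½·(-21/4 − 15/2 + 0) = -51/8.
[SQR] = ½·((79/14)·(-2−(-5/2)) + 15·(-5/2−(-33/14)) + 7·(-33/14−(-2))) = ½·(79/28 − 15/7 − 5/2) = -51/56, so the P-coordinate is (-51/56)/(-51/8) = 1/7.
[PSR] = ½·((-21/2)·(-33/14−(-5/2)) + (79/14)·(-5/2−(-2)) + 7·(-2−(-33/14))) = ½·(-3/2 − 79/28 + 5/2) = -51/56, so the Q-coordinate is 1/7.
[PQS] = ½·((-21/2)·(-2−(-33/14)) + 15·(-33/14−(-2)) + (79/14)·(-2−(-2))) = ½·(-15/4 − 75/14 + 0) = -255/56, so the R-coordinate is 5/7.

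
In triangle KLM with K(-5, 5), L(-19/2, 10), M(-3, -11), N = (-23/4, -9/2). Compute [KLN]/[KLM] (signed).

3/4

[KLM] = ½·((-5)·(10−(-11)) + (-19/2)·(-11−5) + (-3)·(5−10)) = ½·(-105 + 152 + 15) = 31.
[KLN] = ½·((-5)·(10−(-9/2)) + (-19/2)·(-9/2−5) + (-23/4)·(5−10)) = ½·(-145/2 + 361/4 + 115/4) = 93/4, so the ratio is (93/4)/31 = 3/4.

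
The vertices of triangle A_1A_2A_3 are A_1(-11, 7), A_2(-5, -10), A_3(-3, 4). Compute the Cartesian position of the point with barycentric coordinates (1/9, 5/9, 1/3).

(-5, -31/9)

P = (1/9)·A_1 + (5/9)·A_2 + (1/3)·A_3.
x-coordinate: (1/9)·(-11) + (5/9)·(-5) + (1/3)·(-3) = -5.
y-coordinate: (1/9)·7 + (5/9)·(-10) + (1/3)·4 = -31/9.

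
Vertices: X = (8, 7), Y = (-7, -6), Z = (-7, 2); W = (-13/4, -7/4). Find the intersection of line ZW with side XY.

(-19/7, -16/7)

Barycentric coordinates of W with respect to XYZ: (1/4, 5/8, 1/8).
On side XY the Z-coordinate is zero; dropping W's Z-weight 1/8 and renormalizing the remaining 1/4 : 5/8 gives weights 2/7, 5/7 on X, Y.
V = (2/7)·(8, 7) + (5/7)·(-7, -6) = (-19/7, -16/7).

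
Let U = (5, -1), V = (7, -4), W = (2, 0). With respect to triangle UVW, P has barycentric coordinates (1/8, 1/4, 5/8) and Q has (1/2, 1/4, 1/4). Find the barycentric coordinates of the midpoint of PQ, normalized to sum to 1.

(5/16, 1/4, 7/16)

Since both coordinate triples sum to 1, the midpoint's barycentrics are the componentwise average.
(1/8+1/2)/2 = 5/16; similarly 1/4 and 7/16.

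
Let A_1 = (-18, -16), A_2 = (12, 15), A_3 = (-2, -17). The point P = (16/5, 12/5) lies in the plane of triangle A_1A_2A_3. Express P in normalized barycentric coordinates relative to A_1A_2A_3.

(1/5, 3/5, 1/5)

Signed area of the reference triangle: [A_1A_2A_3] = ½·((-18)·(15−(-17)) + 12·(-17−(-16)) + (-2)·(-16−15)) = ½·(-576 − 12 + 62) = -263.
[PA_2A_3] = ½·((16/5)·(15−(-17)) + 12·(-17−(12/5)) + (-2)·(12/5−15)) = ½·(512/5 − 1164/5 + 126/5) = -263/5, so the A_1-coordinate is (-263/5)/(-263) = 1/5.
[A_1PA_3] = ½·((-18)·(12/5−(-17)) + (16/5)·(-17−(-16)) + (-2)·(-16−(12/5))) = ½·(-1746/5 − 16/5 + 184/5) = -789/5, so the A_2-coordinate is 3/5.
[A_1A_2P] = ½·((-18)·(15−(12/5)) + 12·(12/5−(-16)) + (16/5)·(-16−15)) = ½·(-1134/5 + 1104/5 − 496/5) = -263/5, so the A_3-coordinate is 1/5.
Check: 1/5 + 3/5 + 1/5 = 1.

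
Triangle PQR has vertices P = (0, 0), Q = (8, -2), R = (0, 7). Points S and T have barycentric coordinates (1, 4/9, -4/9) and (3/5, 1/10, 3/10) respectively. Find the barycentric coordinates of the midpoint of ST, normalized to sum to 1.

(4/5, 49/180, -13/180)

Since both coordinate triples sum to 1, the midpoint's barycentrics are the componentwise average.
(1+3/5)/2 = 4/5; similarly 49/180 and -13/180.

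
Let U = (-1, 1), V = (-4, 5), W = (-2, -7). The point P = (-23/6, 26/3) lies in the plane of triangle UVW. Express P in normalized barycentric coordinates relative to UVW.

(1/3, 13/12, -5/12)

Signed area of the reference triangle: [UVW] = ½·((-1)·(5−(-7)) + (-4)·(-7−1) + (-2)·(1−5)) = ½·(-12 + 32 + 8) = 14.
[PVW] = ½·((-23/6)·(5−(-7)) + (-4)·(-7−(26/3)) + (-2)·(26/3−5)) = ½·(-46 + 188/3 − 22/3) = 14/3, so the U-coordinate is (14/3)/14 = 1/3.
[UPW] = ½·((-1)·(26/3−(-7)) + (-23/6)·(-7−1) + (-2)·(1−(26/3))) = ½·(-47/3 + 92/3 + 46/3) = 91/6, so the V-coordinate is 13/12.
[UVP] = ½·((-1)·(5−(26/3)) + (-4)·(26/3−1) + (-23/6)·(1−5)) = ½·(11/3 − 92/3 + 46/3) = -35/6, so the W-coordinate is -5/12.
Check: 1/3 + 13/12 − 5/12 = 1.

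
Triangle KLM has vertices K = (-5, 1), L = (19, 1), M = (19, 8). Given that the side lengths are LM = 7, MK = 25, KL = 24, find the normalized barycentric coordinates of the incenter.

The incenter has barycentric coordinates proportional to the opposite side lengths: (7 : 25 : 24).
Normalizing by 7+25+24 = 56 gives (1/8, 25/56, 3/7).

(1/8, 25/56, 3/7)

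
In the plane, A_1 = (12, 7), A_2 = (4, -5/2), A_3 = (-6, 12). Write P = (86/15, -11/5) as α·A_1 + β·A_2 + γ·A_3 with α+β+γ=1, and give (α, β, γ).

(2/15, 14/15, -1/15)

Signed area of the reference triangle: [A_1A_2A_3] = ½·(12·(-5/2−12) + 4·(12−7) + (-6)·(7−(-5/2))) = ½·(-174 + 20 − 57) = -211/2.
[PA_2A_3] = ½·((86/15)·(-5/2−12) + 4·(12−(-11/5)) + (-6)·(-11/5−(-5/2))) = ½·(-1247/15 + 284/5 − 9/5) = -211/15, so the A_1-coordinate is (-211/15)/(-211/2) = 2/15.
[A_1PA_3] = ½·(12·(-11/5−12) + (86/15)·(12−7) + (-6)·(7−(-11/5))) = ½·(-852/5 + 86/3 − 276/5) = -1477/15, so the A_2-coordinate is 14/15.
[A_1A_2P] = ½·(12·(-5/2−(-11/5)) + 4·(-11/5−7) + (86/15)·(7−(-5/2))) = ½·(-18/5 − 184/5 + 817/15) = 211/30, so the A_3-coordinate is -1/15.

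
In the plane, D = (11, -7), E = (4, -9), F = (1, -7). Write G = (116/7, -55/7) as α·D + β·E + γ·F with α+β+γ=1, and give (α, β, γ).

Signed area of the reference triangle: [DEF] = ½·(11·(-9−(-7)) + 4·(-7−(-7)) + 1·(-7−(-9))) = ½·(-22 + 0 + 2) = -10.
[GEF] = ½·((116/7)·(-9−(-7)) + 4·(-7−(-55/7)) + 1·(-55/7−(-9))) = ½·(-232/7 + 24/7 + 8/7) = -100/7, so the D-coordinate is (-100/7)/(-10) = 10/7.
[DGF] = ½·(11·(-55/7−(-7)) + (116/7)·(-7−(-7)) + 1·(-7−(-55/7))) = ½·(-66/7 + 0 + 6/7) = -30/7, so the E-coordinate is 3/7.
[DEG] = ½·(11·(-9−(-55/7)) + 4·(-55/7−(-7)) + (116/7)·(-7−(-9))) = ½·(-88/7 − 24/7 + 232/7) = 60/7, so the F-coordinate is -6/7.
Check: 10/7 + 3/7 − 6/7 = 1.

(10/7, 3/7, -6/7)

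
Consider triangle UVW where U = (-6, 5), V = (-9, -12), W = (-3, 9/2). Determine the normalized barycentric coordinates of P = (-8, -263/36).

(2/9, 13/18, 1/18)

Signed area of the reference triangle: [UVW] = ½·((-6)·(-12−(9/2)) + (-9)·(9/2−5) + (-3)·(5−(-12))) = ½·(99 + 9/2 − 51) = 105/4.
[PVW] = ½·((-8)·(-12−(9/2)) + (-9)·(9/2−(-263/36)) + (-3)·(-263/36−(-12))) = ½·(132 − 425/4 − 169/12) = 35/6, so the U-coordinate is (35/6)/(105/4) = 2/9.
[UPW] = ½·((-6)·(-263/36−(9/2)) + (-8)·(9/2−5) + (-3)·(5−(-263/36))) = ½·(425/6 + 4 − 443/12) = 455/24, so the V-coordinate is 13/18.
[UVP] = ½·((-6)·(-12−(-263/36)) + (-9)·(-263/36−5) + (-8)·(5−(-12))) = ½·(169/6 + 443/4 − 136) = 35/24, so the W-coordinate is 1/18.
Check: 2/9 + 13/18 + 1/18 = 1.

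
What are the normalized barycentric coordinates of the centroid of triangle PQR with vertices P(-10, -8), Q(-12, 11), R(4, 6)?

(1/3, 1/3, 1/3)

The centroid is the average of the vertices, so each weight is 1/3.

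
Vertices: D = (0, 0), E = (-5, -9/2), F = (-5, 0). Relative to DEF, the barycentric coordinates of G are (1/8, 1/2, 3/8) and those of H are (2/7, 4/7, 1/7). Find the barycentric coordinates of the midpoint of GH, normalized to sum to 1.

(23/112, 15/28, 29/112)

Since both coordinate triples sum to 1, the midpoint's barycentrics are the componentwise average.
(1/8+2/7)/2 = 23/112; similarly 15/28 and 29/112.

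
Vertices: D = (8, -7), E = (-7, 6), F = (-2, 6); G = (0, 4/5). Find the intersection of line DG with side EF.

Barycentric coordinates of G with respect to DEF: (2/5, 2/5, 1/5).
On side EF the D-coordinate is zero; dropping G's D-weight 2/5 and renormalizing the remaining 2/5 : 1/5 gives weights 2/3, 1/3 on E, F.
H = (2/3)·(-7, 6) + (1/3)·(-2, 6) = (-16/3, 6).

(-16/3, 6)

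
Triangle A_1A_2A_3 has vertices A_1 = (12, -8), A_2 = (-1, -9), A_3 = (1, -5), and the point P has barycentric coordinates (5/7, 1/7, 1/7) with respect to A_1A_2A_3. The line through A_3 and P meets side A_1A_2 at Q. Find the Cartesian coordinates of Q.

(59/6, -49/6)

Line A_3P meets A_1A_2 where the A_3-coordinate vanishes; zeroing P's A_3-weight and renormalizing leaves A_1, A_2-weights 5/7 : 1/7 → (5/6, 1/6).
So Q = (5/6)·A_1 + (1/6)·A_2 = (59/6, -49/6).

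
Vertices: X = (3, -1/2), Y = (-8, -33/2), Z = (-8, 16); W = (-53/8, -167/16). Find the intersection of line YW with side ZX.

(-5/2, 31/4)

Barycentric coordinates of W with respect to XYZ: (1/8, 3/4, 1/8).
On side ZX the Y-coordinate is zero; dropping W's Y-weight 3/4 and renormalizing the remaining 1/8 : 1/8 gives weights 1/2, 1/2 on Z, X.
V = (1/2)·(-8, 16) + (1/2)·(3, -1/2) = (-5/2, 31/4).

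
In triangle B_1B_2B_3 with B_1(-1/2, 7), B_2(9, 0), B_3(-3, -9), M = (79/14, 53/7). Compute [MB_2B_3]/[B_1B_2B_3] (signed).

5/7

[B_1B_2B_3] = ½·((-1/2)·(0−(-9)) + 9·(-9−7) + (-3)·(7−0)) = ½·(-9/2 − 144 − 21) = -339/4.
[MB_2B_3] = ½·((79/14)·(0−(-9)) + 9·(-9−(53/7)) + (-3)·(53/7−0)) = ½·(711/14 − 1044/7 − 159/7) = -1695/28, so the ratio is (-1695/28)/(-339/4) = 5/7.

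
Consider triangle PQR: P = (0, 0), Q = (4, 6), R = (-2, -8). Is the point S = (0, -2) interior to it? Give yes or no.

yes

Barycentric coordinates of S: (2/5, 1/5, 2/5).
The three coordinates are positive, positive, positive; a point is interior exactly when all three are positive.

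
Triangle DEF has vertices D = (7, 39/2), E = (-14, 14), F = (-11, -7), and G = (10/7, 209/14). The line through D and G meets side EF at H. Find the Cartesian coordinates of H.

Barycentric coordinates of G with respect to DEF: (5/7, 1/7, 1/7).
On side EF the D-coordinate is zero; dropping G's D-weight 5/7 and renormalizing the remaining 1/7 : 1/7 gives weights 1/2, 1/2 on E, F.
H = (1/2)·(-14, 14) + (1/2)·(-11, -7) = (-25/2, 7/2).

(-25/2, 7/2)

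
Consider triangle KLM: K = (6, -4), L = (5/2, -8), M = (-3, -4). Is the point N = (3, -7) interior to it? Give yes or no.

Barycentric coordinates of N: (5/24, 3/4, 1/24).
The three coordinates are positive, positive, positive; a point is interior exactly when all three are positive.

yes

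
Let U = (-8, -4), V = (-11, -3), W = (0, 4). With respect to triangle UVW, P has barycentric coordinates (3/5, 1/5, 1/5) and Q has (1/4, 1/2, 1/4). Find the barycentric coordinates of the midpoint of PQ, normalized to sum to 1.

Since both coordinate triples sum to 1, the midpoint's barycentrics are the componentwise average.
(3/5+1/4)/2 = 17/40; similarly 7/20 and 9/40.

(17/40, 7/20, 9/40)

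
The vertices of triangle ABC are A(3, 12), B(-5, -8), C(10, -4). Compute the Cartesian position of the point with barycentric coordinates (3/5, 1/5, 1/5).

P = (3/5)·A + (1/5)·B + (1/5)·C.
x-coordinate: (3/5)·3 + (1/5)·(-5) + (1/5)·10 = 14/5.
y-coordinate: (3/5)·12 + (1/5)·(-8) + (1/5)·(-4) = 24/5.

(14/5, 24/5)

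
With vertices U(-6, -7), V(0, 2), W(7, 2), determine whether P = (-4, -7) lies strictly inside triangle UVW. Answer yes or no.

no

Barycentric coordinates of P: (1, -2/7, 2/7).
The three coordinates are positive, negative, positive; a point is interior exactly when all three are positive.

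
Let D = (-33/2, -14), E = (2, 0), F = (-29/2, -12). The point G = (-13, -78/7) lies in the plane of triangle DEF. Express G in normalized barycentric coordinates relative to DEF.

(3/7, 1/7, 3/7)

Signed area of the reference triangle: [DEF] = ½·((-33/2)·(0−(-12)) + 2·(-12−(-14)) + (-29/2)·(-14−0)) = ½·(-198 + 4 + 203) = 9/2.
[GEF] = ½·((-13)·(0−(-12)) + 2·(-12−(-78/7)) + (-29/2)·(-78/7−0)) = ½·(-156 − 12/7 + 1131/7) = 27/14, so the D-coordinate is (27/14)/(9/2) = 3/7.
[DGF] = ½·((-33/2)·(-78/7−(-12)) + (-13)·(-12−(-14)) + (-29/2)·(-14−(-78/7))) = ½·(-99/7 − 26 + 290/7) = 9/14, so the E-coordinate is 1/7.
[DEG] = ½·((-33/2)·(0−(-78/7)) + 2·(-78/7−(-14)) + (-13)·(-14−0)) = ½·(-1287/7 + 40/7 + 182) = 27/14, so the F-coordinate is 3/7.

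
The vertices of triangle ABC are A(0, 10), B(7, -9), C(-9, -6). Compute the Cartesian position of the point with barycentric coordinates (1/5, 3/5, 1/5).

(12/5, -23/5)

P = (1/5)·A + (3/5)·B + (1/5)·C.
x-coordinate: (1/5)·0 + (3/5)·7 + (1/5)·(-9) = 12/5.
y-coordinate: (1/5)·10 + (3/5)·(-9) + (1/5)·(-6) = -23/5.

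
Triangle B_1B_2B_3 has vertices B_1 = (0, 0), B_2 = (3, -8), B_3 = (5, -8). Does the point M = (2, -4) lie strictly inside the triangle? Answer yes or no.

Barycentric coordinates of M: (1/2, 1/4, 1/4).
The three coordinates are positive, positive, positive; a point is interior exactly when all three are positive.

yes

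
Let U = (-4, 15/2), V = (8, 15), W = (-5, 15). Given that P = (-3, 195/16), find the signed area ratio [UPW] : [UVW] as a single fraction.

1/8

[UVW] = ½·((-4)·(15−15) + 8·(15−(15/2)) + (-5)·(15/2−15)) = ½·(0 + 60 + 75/2) = 195/4.
[UPW] = ½·((-4)·(195/16−15) + (-3)·(15−(15/2)) + (-5)·(15/2−(195/16))) = ½·(45/4 − 45/2 + 375/16) = 195/32, so the ratio is (195/32)/(195/4) = 1/8.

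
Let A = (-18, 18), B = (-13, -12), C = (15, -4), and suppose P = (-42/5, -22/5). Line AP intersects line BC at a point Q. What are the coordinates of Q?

(-6, -10)

Barycentric coordinates of P with respect to ABC: (1/5, 3/5, 1/5).
On side BC the A-coordinate is zero; dropping P's A-weight 1/5 and renormalizing the remaining 3/5 : 1/5 gives weights 3/4, 1/4 on B, C.
Q = (3/4)·(-13, -12) + (1/4)·(15, -4) = (-6, -10).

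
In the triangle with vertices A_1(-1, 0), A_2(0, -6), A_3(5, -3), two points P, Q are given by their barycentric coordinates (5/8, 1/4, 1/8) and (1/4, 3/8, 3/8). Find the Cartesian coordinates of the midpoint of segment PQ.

(13/16, -21/8)

Barycentric coordinates of the midpoint are the average: (7/16, 5/16, 1/4).
Converting: (7/16)·A_1 + (5/16)·A_2 + (1/4)·A_3 = (13/16, -21/8).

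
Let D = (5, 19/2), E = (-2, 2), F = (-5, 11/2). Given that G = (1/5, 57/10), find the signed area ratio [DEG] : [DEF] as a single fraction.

1/5

[DEF] = ½·(5·(2−(11/2)) + (-2)·(11/2−(19/2)) + (-5)·(19/2−2)) = ½·(-35/2 + 8 − 75/2) = -47/2.
[DEG] = ½·(5·(2−(57/10)) + (-2)·(57/10−(19/2)) + (1/5)·(19/2−2)) = ½·(-37/2 + 38/5 + 3/2) = -47/10, so the ratio is (-47/10)/(-47/2) = 1/5.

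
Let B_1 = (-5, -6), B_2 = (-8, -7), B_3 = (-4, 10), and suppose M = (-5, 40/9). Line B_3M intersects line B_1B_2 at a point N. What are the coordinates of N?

(-7, -20/3)

Barycentric coordinates of M with respect to B_1B_2B_3: (1/9, 2/9, 2/3).
On side B_1B_2 the B_3-coordinate is zero; dropping M's B_3-weight 2/3 and renormalizing the remaining 1/9 : 2/9 gives weights 1/3, 2/3 on B_1, B_2.
N = (1/3)·(-5, -6) + (2/3)·(-8, -7) = (-7, -20/3).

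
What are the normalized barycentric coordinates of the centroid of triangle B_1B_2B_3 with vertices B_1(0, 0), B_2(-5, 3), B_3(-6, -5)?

The centroid is the average of the vertices, so each weight is 1/3.

(1/3, 1/3, 1/3)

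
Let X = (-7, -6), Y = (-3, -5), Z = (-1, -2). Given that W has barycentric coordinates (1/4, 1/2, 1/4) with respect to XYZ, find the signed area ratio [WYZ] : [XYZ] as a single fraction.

1/4

The signed ratio [WYZ]/[XYZ] equals the barycentric coordinate of W at vertex X, which is 1/4.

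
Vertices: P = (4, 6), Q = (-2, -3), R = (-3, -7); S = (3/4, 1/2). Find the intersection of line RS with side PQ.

Barycentric coordinates of S with respect to PQR: (1/2, 1/4, 1/4).
On side PQ the R-coordinate is zero; dropping S's R-weight 1/4 and renormalizing the remaining 1/2 : 1/4 gives weights 2/3, 1/3 on P, Q.
T = (2/3)·(4, 6) + (1/3)·(-2, -3) = (2, 3).

(2, 3)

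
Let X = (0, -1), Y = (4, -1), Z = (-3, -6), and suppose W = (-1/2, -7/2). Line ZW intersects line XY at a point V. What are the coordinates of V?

Barycentric coordinates of W with respect to XYZ: (1/4, 1/4, 1/2).
On side XY the Z-coordinate is zero; dropping W's Z-weight 1/2 and renormalizing the remaining 1/4 : 1/4 gives weights 1/2, 1/2 on X, Y.
V = (1/2)·(0, -1) + (1/2)·(4, -1) = (2, -1).

(2, -1)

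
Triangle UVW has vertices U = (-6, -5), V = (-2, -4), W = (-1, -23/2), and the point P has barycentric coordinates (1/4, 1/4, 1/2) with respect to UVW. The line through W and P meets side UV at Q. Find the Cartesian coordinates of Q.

(-4, -9/2)

Line WP meets UV where the W-coordinate vanishes; zeroing P's W-weight and renormalizing leaves U, V-weights 1/4 : 1/4 → (1/2, 1/2).
So Q = (1/2)·U + (1/2)·V = (-4, -9/2).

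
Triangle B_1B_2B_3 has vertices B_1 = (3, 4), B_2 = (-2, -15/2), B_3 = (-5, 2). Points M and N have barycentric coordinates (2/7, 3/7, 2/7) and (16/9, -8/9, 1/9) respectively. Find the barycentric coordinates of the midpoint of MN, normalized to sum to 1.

Since both coordinate triples sum to 1, the midpoint's barycentrics are the componentwise average.
(2/7+16/9)/2 = 65/63; similarly -29/126 and 25/126.

(65/63, -29/126, 25/126)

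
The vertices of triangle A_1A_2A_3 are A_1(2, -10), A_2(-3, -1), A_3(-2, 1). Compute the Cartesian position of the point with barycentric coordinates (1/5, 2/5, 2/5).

P = (1/5)·A_1 + (2/5)·A_2 + (2/5)·A_3.
x-coordinate: (1/5)·2 + (2/5)·(-3) + (2/5)·(-2) = -8/5.
y-coordinate: (1/5)·(-10) + (2/5)·(-1) + (2/5)·1 = -2.

(-8/5, -2)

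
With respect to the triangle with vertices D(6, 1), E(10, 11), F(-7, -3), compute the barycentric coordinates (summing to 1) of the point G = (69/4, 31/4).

Signed area of the reference triangle: [DEF] = ½·(6·(11−(-3)) + 10·(-3−1) + (-7)·(1−11)) = ½·(84 − 40 + 70) = 57.
[GEF] = ½·((69/4)·(11−(-3)) + 10·(-3−(31/4)) + (-7)·(31/4−11)) = ½·(483/2 − 215/2 + 91/4) = 627/8, so the D-coordinate is (627/8)/57 = 11/8.
[DGF] = ½·(6·(31/4−(-3)) + (69/4)·(-3−1) + (-7)·(1−(31/4))) = ½·(129/2 − 69 + 189/4) = 171/8, so the E-coordinate is 3/8.
[DEG] = ½·(6·(11−(31/4)) + 10·(31/4−1) + (69/4)·(1−11)) = ½·(39/2 + 135/2 − 345/2) = -171/4, so the F-coordinate is -3/4.
Check: 11/8 + 3/8 − 3/4 = 1.

(11/8, 3/8, -3/4)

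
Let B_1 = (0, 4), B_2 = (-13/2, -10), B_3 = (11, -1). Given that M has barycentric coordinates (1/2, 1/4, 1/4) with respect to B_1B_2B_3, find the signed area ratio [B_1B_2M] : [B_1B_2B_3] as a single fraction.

1/4

The signed ratio [B_1B_2M]/[B_1B_2B_3] equals the barycentric coordinate of M at vertex B_3, which is 1/4.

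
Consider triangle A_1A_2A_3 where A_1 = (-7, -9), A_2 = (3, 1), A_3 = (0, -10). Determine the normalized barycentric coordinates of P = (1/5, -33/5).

(1/10, 3/10, 3/5)

Signed area of the reference triangle: [A_1A_2A_3] = ½·((-7)·(1−(-10)) + 3·(-10−(-9)) + 0·(-9−1)) = ½·(-77 − 3 + 0) = -40.
[PA_2A_3] = ½·((1/5)·(1−(-10)) + 3·(-10−(-33/5)) + 0·(-33/5−1)) = ½·(11/5 − 51/5 + 0) = -4, so the A_1-coordinate is (-4)/(-40) = 1/10.
[A_1PA_3] = ½·((-7)·(-33/5−(-10)) + (1/5)·(-10−(-9)) + 0·(-9−(-33/5))) = ½·(-119/5 − 1/5 + 0) = -12, so the A_2-coordinate is 3/10.
[A_1A_2P] = ½·((-7)·(1−(-33/5)) + 3·(-33/5−(-9)) + (1/5)·(-9−1)) = ½·(-266/5 + 36/5 − 2) = -24, so the A_3-coordinate is 3/5.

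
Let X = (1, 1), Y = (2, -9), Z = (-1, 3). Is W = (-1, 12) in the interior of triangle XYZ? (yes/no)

no

Barycentric coordinates of W: (3/2, -1, 1/2).
The three coordinates are positive, negative, positive; a point is interior exactly when all three are positive.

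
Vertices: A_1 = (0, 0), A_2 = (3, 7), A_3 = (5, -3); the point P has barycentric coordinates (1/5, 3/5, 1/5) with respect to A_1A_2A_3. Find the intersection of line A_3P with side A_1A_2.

(9/4, 21/4)

Line A_3P meets A_1A_2 where the A_3-coordinate vanishes; zeroing P's A_3-weight and renormalizing leaves A_1, A_2-weights 1/5 : 3/5 → (1/4, 3/4).
So Q = (1/4)·A_1 + (3/4)·A_2 = (9/4, 21/4).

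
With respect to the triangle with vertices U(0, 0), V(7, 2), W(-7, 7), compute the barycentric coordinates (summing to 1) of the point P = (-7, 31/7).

Signed area of the reference triangle: [UVW] = ½·(0·(2−7) + 7·(7−0) + (-7)·(0−2)) = ½·(0 + 49 + 14) = 63/2.
[PVW] = ½·((-7)·(2−7) + 7·(7−(31/7)) + (-7)·(31/7−2)) = ½·(35 + 18 − 17) = 18, so the U-coordinate is 18/(63/2) = 4/7.
[UPW] = ½·(0·(31/7−7) + (-7)·(7−0) + (-7)·(0−(31/7))) = ½·(0 − 49 + 31) = -9, so the V-coordinate is -2/7.
[UVP] = ½·(0·(2−(31/7)) + 7·(31/7−0) + (-7)·(0−2)) = ½·(0 + 31 + 14) = 45/2, so the W-coordinate is 5/7.
Check: 4/7 − 2/7 + 5/7 = 1.

(4/7, -2/7, 5/7)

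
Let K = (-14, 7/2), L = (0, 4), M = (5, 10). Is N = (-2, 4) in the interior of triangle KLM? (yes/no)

yes

Barycentric coordinates of N: (24/163, 137/163, 2/163).
The three coordinates are positive, positive, positive; a point is interior exactly when all three are positive.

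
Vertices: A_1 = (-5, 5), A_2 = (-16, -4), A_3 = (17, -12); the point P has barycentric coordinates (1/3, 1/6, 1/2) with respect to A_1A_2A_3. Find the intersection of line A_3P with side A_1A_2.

(-26/3, 2)

Line A_3P meets A_1A_2 where the A_3-coordinate vanishes; zeroing P's A_3-weight and renormalizing leaves A_1, A_2-weights 1/3 : 1/6 → (2/3, 1/3).
So Q = (2/3)·A_1 + (1/3)·A_2 = (-26/3, 2).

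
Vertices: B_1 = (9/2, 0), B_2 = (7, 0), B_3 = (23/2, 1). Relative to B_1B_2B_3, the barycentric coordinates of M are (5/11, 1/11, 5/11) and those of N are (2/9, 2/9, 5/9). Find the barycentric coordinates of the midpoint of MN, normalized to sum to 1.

(67/198, 31/198, 50/99)

Since both coordinate triples sum to 1, the midpoint's barycentrics are the componentwise average.
(5/11+2/9)/2 = 67/198; similarly 31/198 and 50/99.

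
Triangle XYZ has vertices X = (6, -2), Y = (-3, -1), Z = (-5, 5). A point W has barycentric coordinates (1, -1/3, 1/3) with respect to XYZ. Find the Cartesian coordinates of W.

W = 1·X + (-1/3)·Y + (1/3)·Z.
x-coordinate: 1·6 + (-1/3)·(-3) + (1/3)·(-5) = 16/3.
y-coordinate: 1·(-2) + (-1/3)·(-1) + (1/3)·5 = 0.

(16/3, 0)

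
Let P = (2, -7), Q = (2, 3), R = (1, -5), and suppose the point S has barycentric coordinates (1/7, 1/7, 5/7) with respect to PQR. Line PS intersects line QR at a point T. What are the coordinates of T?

Line PS meets QR where the P-coordinate vanishes; zeroing S's P-weight and renormalizing leaves Q, R-weights 1/7 : 5/7 → (1/6, 5/6).
So T = (1/6)·Q + (5/6)·R = (7/6, -11/3).

(7/6, -11/3)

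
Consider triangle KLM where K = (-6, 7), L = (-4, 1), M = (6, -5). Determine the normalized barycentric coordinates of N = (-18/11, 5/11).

Signed area of the reference triangle: [KLM] = ½·((-6)·(1−(-5)) + (-4)·(-5−7) + 6·(7−1)) = ½·(-36 + 48 + 36) = 24.
[NLM] = ½·((-18/11)·(1−(-5)) + (-4)·(-5−(5/11)) + 6·(5/11−1)) = ½·(-108/11 + 240/11 − 36/11) = 48/11, so the K-coordinate is (48/11)/24 = 2/11.
[KNM] = ½·((-6)·(5/11−(-5)) + (-18/11)·(-5−7) + 6·(7−(5/11))) = ½·(-360/11 + 216/11 + 432/11) = 144/11, so the L-coordinate is 6/11.
[KLN] = ½·((-6)·(1−(5/11)) + (-4)·(5/11−7) + (-18/11)·(7−1)) = ½·(-36/11 + 288/11 − 108/11) = 72/11, so the M-coordinate is 3/11.
Check: 2/11 + 6/11 + 3/11 = 1.

(2/11, 6/11, 3/11)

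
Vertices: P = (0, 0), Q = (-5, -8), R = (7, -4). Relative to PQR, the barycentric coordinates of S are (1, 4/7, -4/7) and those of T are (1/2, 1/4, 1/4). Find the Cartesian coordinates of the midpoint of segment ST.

Barycentric coordinates of the midpoint are the average: (3/4, 23/56, -9/56).
Converting: (3/4)·P + (23/56)·Q + (-9/56)·R = (-89/28, -37/14).

(-89/28, -37/14)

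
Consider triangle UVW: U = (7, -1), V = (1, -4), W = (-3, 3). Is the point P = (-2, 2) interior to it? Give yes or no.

Barycentric coordinates of P: (1/18, 1/9, 5/6).
The three coordinates are positive, positive, positive; a point is interior exactly when all three are positive.

yes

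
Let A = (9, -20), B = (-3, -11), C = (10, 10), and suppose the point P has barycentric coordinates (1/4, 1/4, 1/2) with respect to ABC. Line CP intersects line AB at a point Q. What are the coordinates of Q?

Line CP meets AB where the C-coordinate vanishes; zeroing P's C-weight and renormalizing leaves A, B-weights 1/4 : 1/4 → (1/2, 1/2).
So Q = (1/2)·A + (1/2)·B = (3, -31/2).

(3, -31/2)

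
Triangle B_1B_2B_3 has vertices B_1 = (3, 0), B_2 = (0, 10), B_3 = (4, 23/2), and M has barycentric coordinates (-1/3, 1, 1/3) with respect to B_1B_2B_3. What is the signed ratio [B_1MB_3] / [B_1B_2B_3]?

1

The signed ratio [B_1MB_3]/[B_1B_2B_3] equals the barycentric coordinate of M at vertex B_2, which is 1.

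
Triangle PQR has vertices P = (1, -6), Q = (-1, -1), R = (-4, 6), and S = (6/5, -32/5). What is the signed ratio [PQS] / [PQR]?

-1/5

[PQR] = ½·(1·(-1−6) + (-1)·(6−(-6)) + (-4)·(-6−(-1))) = ½·(-7 − 12 + 20) = 1/2.
[PQS] = ½·(1·(-1−(-32/5)) + (-1)·(-32/5−(-6)) + (6/5)·(-6−(-1))) = ½·(27/5 + 2/5 − 6) = -1/10, so the ratio is (-1/10)/(1/2) = -1/5.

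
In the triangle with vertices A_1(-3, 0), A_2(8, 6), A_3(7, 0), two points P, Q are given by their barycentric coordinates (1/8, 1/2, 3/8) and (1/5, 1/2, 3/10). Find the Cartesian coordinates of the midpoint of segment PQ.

(47/8, 3)

Barycentric coordinates of the midpoint are the average: (13/80, 1/2, 27/80).
Converting: (13/80)·A_1 + (1/2)·A_2 + (27/80)·A_3 = (47/8, 3).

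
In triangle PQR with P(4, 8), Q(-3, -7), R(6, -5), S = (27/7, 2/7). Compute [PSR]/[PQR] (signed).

[PQR] = ½·(4·(-7−(-5)) + (-3)·(-5−8) + 6·(8−(-7))) = ½·(-8 + 39 + 90) = 121/2.
[PSR] = ½·(4·(2/7−(-5)) + (27/7)·(-5−8) + 6·(8−(2/7))) = ½·(148/7 − 351/7 + 324/7) = 121/14, so the ratio is (121/14)/(121/2) = 1/7.

1/7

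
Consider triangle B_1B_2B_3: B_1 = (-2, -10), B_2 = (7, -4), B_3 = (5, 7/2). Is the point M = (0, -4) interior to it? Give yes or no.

Barycentric coordinates of M: (35/53, -10/53, 28/53).
The three coordinates are positive, negative, positive; a point is interior exactly when all three are positive.

no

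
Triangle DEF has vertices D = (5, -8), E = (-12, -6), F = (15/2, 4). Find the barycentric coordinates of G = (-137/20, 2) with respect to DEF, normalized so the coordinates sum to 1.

Signed area of the reference triangle: [DEF] = ½·(5·(-6−4) + (-12)·(4−(-8)) + (15/2)·(-8−(-6))) = ½·(-50 − 144 − 15) = -209/2.
[GEF] = ½·((-137/20)·(-6−4) + (-12)·(4−2) + (15/2)·(2−(-6))) = ½·(137/2 − 24 + 60) = 209/4, so the D-coordinate is (209/4)/(-209/2) = -1/2.
[DGF] = ½·(5·(2−4) + (-137/20)·(4−(-8)) + (15/2)·(-8−2)) = ½·(-10 − 411/5 − 75) = -418/5, so the E-coordinate is 4/5.
[DEG] = ½·(5·(-6−2) + (-12)·(2−(-8)) + (-137/20)·(-8−(-6))) = ½·(-40 − 120 + 137/10) = -1463/20, so the F-coordinate is 7/10.
Check: -1/2 + 4/5 + 7/10 = 1.

(-1/2, 4/5, 7/10)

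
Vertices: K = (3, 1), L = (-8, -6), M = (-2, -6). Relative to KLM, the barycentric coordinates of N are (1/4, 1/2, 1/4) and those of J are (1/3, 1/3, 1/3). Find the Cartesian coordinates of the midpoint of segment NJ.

Barycentric coordinates of the midpoint are the average: (7/24, 5/12, 7/24).
Converting: (7/24)·K + (5/12)·L + (7/24)·M = (-73/24, -95/24).

(-73/24, -95/24)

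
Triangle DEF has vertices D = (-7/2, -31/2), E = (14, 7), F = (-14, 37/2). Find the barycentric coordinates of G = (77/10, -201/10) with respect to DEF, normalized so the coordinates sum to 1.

(1, 2/5, -2/5)

Signed area of the reference triangle: [DEF] = ½·((-7/2)·(7−(37/2)) + 14·(37/2−(-31/2)) + (-14)·(-31/2−7)) = ½·(161/4 + 476 + 315) = 3325/8.
[GEF] = ½·((77/10)·(7−(37/2)) + 14·(37/2−(-201/10)) + (-14)·(-201/10−7)) = ½·(-1771/20 + 2702/5 + 1897/5) = 3325/8, so the D-coordinate is (3325/8)/(3325/8) = 1.
[DGF] = ½·((-7/2)·(-201/10−(37/2)) + (77/10)·(37/2−(-31/2)) + (-14)·(-31/2−(-201/10))) = ½·(1351/10 + 1309/5 − 322/5) = 665/4, so the E-coordinate is 2/5.
[DEG] = ½·((-7/2)·(7−(-201/10)) + 14·(-201/10−(-31/2)) + (77/10)·(-31/2−7)) = ½·(-1897/20 − 322/5 − 693/4) = -665/4, so the F-coordinate is -2/5.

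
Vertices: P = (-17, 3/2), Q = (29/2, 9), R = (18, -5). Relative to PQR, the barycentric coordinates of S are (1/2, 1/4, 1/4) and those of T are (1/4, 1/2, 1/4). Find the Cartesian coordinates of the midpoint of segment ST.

(57/16, 43/16)

Barycentric coordinates of the midpoint are the average: (3/8, 3/8, 1/4).
Converting: (3/8)·P + (3/8)·Q + (1/4)·R = (57/16, 43/16).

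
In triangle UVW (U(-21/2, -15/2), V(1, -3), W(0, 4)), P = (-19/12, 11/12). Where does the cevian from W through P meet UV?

(-19/4, -21/4)

Barycentric coordinates of P with respect to UVW: (1/6, 1/6, 2/3).
On side UV the W-coordinate is zero; dropping P's W-weight 2/3 and renormalizing the remaining 1/6 : 1/6 gives weights 1/2, 1/2 on U, V.
Q = (1/2)·(-21/2, -15/2) + (1/2)·(1, -3) = (-19/4, -21/4).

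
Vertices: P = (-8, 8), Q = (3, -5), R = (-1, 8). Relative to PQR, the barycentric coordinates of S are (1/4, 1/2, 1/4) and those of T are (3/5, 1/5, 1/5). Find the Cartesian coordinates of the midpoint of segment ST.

(-103/40, 69/20)

Barycentric coordinates of the midpoint are the average: (17/40, 7/20, 9/40).
Converting: (17/40)·P + (7/20)·Q + (9/40)·R = (-103/40, 69/20).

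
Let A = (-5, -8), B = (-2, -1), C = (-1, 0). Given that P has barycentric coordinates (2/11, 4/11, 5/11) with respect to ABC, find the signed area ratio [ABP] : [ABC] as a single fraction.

5/11

The signed ratio [ABP]/[ABC] equals the barycentric coordinate of P at vertex C, which is 5/11.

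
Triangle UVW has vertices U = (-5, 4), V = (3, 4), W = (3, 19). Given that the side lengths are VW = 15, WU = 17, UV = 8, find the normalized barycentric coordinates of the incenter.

(3/8, 17/40, 1/5)

The incenter has barycentric coordinates proportional to the opposite side lengths: (15 : 17 : 8).
Normalizing by 15+17+8 = 40 gives (3/8, 17/40, 1/5).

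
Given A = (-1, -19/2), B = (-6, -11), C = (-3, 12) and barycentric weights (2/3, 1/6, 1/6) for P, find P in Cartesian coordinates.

(-13/6, -37/6)

P = (2/3)·A + (1/6)·B + (1/6)·C.
x-coordinate: (2/3)·(-1) + (1/6)·(-6) + (1/6)·(-3) = -13/6.
y-coordinate: (2/3)·(-19/2) + (1/6)·(-11) + (1/6)·12 = -37/6.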